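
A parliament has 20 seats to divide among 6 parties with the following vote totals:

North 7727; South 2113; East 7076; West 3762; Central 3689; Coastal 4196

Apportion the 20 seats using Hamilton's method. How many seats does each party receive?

Standard divisor: 28563 ÷ 20 ≈ 1428.15.
Standard quotas: North 5.4105, South 1.4795, East 4.9547, West 2.6342, Central 2.5831, Coastal 2.9381.
Lower quotas: North 5, South 1, East 4, West 2, Central 2, Coastal 2 (sum 16, leaving 4 seats).
Remainders in descending order: East 0.9547, Coastal 0.9381, West 0.6342, Central 0.5831, South 0.4795, North 0.4105.
Largest remainders: East, Coastal, West, Central receive the extra seats.

North 5, South 1, East 5, West 3, Central 3, Coastal 3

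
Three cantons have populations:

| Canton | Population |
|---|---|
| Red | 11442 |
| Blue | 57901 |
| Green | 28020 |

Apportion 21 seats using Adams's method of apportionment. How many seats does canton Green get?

6

Standard divisor 97363/21 ≈ 4636.333; standard quotas: Red 2.468, Blue 12.489, Green 6.044.
Rounding up gives 3, 13, 7 = 23 seats, so the divisor must be adjusted.
With modified divisor 5000: modified quotas Red 2.288, Blue 11.580, Green 5.604.
Rounding up: Red 3, Blue 12, Green 6 (total 21).
Green receives 6.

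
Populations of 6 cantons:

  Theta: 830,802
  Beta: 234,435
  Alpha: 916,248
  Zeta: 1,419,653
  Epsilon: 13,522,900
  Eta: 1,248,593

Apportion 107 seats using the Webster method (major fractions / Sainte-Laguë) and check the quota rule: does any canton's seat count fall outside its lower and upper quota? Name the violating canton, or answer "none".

Epsilon

Standard quotas: Theta 4.892, Beta 1.380, Alpha 5.395, Zeta 8.359, Epsilon 79.622, Eta 7.352.
Webster allocation: Theta 5, Beta 1, Alpha 5, Zeta 8, Epsilon 81, Eta 7.
Epsilon has quota 79.622 (lower 79, upper 80) but receives 81 — outside the quota interval.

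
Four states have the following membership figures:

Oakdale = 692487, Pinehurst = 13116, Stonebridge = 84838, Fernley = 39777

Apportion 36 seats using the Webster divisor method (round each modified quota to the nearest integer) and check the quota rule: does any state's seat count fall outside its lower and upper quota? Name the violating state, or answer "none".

Oakdale

Standard quotas: Oakdale 30.028, Pinehurst 0.569, Stonebridge 3.679, Fernley 1.725.
Webster allocation: Oakdale 29, Pinehurst 1, Stonebridge 4, Fernley 2.
Oakdale has quota 30.028 (lower 30, upper 31) but receives 29 — outside the quota interval.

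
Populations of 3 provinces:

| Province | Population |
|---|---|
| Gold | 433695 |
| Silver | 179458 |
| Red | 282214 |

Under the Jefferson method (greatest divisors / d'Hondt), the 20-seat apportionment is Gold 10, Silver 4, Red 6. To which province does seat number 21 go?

Priority for the next seat is population ÷ (current seats + 1).
Priorities: Gold 39426.818, Silver 35891.600, Red 40316.286.
Highest priority: Red.

Red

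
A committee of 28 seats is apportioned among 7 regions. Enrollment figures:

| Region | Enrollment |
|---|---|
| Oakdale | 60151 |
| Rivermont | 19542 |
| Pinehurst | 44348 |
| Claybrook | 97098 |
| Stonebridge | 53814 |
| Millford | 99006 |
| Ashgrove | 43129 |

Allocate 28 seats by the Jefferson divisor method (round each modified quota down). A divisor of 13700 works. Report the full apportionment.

Oakdale 4; Rivermont 1; Pinehurst 3; Claybrook 7; Stonebridge 3; Millford 7; Ashgrove 3

With modified divisor 13700: modified quotas Oakdale 4.391, Rivermont 1.426, Pinehurst 3.237, Claybrook 7.087, Stonebridge 3.928, Millford 7.227, Ashgrove 3.148.
Rounding down: Oakdale 4, Rivermont 1, Pinehurst 3, Claybrook 7, Stonebridge 3, Millford 7, Ashgrove 3 (total 28).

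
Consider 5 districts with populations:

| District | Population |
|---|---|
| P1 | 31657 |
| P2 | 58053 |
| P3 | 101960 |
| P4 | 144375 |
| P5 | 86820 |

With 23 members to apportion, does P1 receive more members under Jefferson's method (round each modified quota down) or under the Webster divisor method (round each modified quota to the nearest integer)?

Webster

Jefferson: P1 1, P2 3, P3 6, P4 8, P5 5.
Webster: P1 2, P2 3, P3 5, P4 8, P5 5.
P1 gets 1 under Jefferson and 2 under Webster.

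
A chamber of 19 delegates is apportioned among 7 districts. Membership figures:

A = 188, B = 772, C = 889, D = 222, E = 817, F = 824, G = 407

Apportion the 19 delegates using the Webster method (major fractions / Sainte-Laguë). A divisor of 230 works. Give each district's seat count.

A=1, B=3, C=4, D=1, E=4, F=4, G=2

With modified divisor 230: modified quotas A 0.817, B 3.357, C 3.865, D 0.965, E 3.552, F 3.583, G 1.770.
Rounding to the nearest integer: A 1, B 3, C 4, D 1, E 4, F 4, G 2 (total 19).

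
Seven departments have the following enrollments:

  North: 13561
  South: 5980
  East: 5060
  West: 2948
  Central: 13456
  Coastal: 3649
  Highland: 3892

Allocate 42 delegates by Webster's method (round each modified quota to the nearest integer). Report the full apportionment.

North 12; South 5; East 4; West 3; Central 12; Coastal 3; Highland 3

Standard divisor 48546/42 ≈ 1155.857; standard quotas: North 11.732, South 5.174, East 4.378, West 2.550, Central 11.642, Coastal 3.157, Highland 3.367.
Rounding to the nearest integer gives North 12, South 5, East 4, West 3, Central 12, Coastal 3, Highland 3 — total 42, matching the house size, so no adjustment is needed.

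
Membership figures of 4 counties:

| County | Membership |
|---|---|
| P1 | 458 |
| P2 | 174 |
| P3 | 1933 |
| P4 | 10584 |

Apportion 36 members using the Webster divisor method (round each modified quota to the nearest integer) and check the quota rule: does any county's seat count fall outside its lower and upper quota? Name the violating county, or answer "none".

P4

Standard quotas: P1 1.254, P2 0.476, P3 5.292, P4 28.977.
Webster allocation: P1 1, P2 0, P3 5, P4 30.
P4 has quota 28.977 (lower 28, upper 29) but receives 30 — outside the quota interval.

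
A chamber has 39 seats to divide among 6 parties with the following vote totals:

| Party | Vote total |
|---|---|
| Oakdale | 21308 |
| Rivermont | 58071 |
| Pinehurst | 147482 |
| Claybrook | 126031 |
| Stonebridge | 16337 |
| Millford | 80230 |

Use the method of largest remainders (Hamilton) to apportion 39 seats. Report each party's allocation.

Oakdale 2, Rivermont 5, Pinehurst 13, Claybrook 11, Stonebridge 1, Millford 7

Standard divisor: 449459 ÷ 39 ≈ 11524.59.
Standard quotas: Oakdale 1.8489, Rivermont 5.0389, Pinehurst 12.7972, Claybrook 10.9358, Stonebridge 1.4176, Millford 6.9616.
Lower quotas: Oakdale 1, Rivermont 5, Pinehurst 12, Claybrook 10, Stonebridge 1, Millford 6 (sum 35, leaving 4 seats).
Remainders in descending order: Millford 0.9616, Claybrook 0.9358, Oakdale 0.8489, Pinehurst 0.7972, Stonebridge 0.4176, Rivermont 0.0389.
Largest remainders: Millford, Claybrook, Oakdale, Pinehurst receive the extra seats.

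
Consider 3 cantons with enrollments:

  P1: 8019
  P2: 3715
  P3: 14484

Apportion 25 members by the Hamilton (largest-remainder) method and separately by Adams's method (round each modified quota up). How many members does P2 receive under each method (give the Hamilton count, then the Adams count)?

Hamilton: P1 8, P2 3, P3 14.
Adams: P1 8, P2 4, P3 13.
P2 gets 3 under Hamilton and 4 under Adams.

3 and 4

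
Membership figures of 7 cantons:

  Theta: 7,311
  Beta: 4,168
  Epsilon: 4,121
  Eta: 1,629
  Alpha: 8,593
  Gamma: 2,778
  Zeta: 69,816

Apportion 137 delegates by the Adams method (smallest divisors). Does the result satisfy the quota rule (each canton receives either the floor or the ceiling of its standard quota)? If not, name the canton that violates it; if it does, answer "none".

Standard quotas: Theta 10.177, Beta 5.802, Epsilon 5.737, Eta 2.268, Alpha 11.962, Gamma 3.867, Zeta 97.187.
Adams allocation: Theta 10, Beta 6, Epsilon 6, Eta 3, Alpha 12, Gamma 4, Zeta 96.
Zeta has quota 97.187 (lower 97, upper 98) but receives 96 — outside the quota interval.

Zeta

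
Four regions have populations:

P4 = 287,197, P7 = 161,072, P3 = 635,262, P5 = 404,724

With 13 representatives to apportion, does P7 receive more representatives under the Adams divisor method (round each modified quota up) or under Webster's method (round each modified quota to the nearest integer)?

Adams: P4 3, P7 2, P3 5, P5 3.
Webster: P4 2, P7 1, P3 6, P5 4.
P7 gets 2 under Adams and 1 under Webster.

Adams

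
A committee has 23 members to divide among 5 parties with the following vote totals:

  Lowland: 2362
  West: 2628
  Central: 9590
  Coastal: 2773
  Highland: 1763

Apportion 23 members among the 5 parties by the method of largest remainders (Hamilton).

Lowland: 3; West: 3; Central: 12; Coastal: 3; Highland: 2

Standard divisor: 19116 ÷ 23 ≈ 831.13.
Standard quotas: Lowland 2.8419, West 3.1620, Central 11.5385, Coastal 3.3364, Highland 2.1212.
Lower quotas: Lowland 2, West 3, Central 11, Coastal 3, Highland 2 (sum 21, leaving 2 seats).
Remainders in descending order: Lowland 0.8419, Central 0.5385, Coastal 0.3364, West 0.1620, Highland 0.1212.
The surplus seats go to Lowland, Central.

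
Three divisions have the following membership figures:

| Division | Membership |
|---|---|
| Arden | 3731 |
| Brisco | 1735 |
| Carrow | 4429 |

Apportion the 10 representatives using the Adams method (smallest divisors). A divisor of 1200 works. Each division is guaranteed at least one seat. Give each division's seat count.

Arden 4, Brisco 2, Carrow 4

With modified divisor 1200: modified quotas Arden 3.109, Brisco 1.446, Carrow 3.691.
Rounding up: Arden 4, Brisco 2, Carrow 4 (total 10).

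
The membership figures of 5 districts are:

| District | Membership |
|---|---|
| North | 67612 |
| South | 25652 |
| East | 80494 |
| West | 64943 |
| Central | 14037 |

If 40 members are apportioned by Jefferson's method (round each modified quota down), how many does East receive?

13

Standard divisor 252738/40 ≈ 6318.45; standard quotas: North 10.701, South 4.060, East 12.740, West 10.278, Central 2.222.
Rounding down gives 10, 4, 12, 10, 2 = 38 seats, so the divisor must be adjusted.
With modified divisor 6000: modified quotas North 11.269, South 4.275, East 13.416, West 10.824, Central 2.340.
Rounding down: North 11, South 4, East 13, West 10, Central 2 (total 40).
East receives 13.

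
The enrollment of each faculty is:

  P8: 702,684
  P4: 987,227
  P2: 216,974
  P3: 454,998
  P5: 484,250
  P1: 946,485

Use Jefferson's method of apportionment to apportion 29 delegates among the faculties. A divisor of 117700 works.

With modified divisor 117700: modified quotas P8 5.970, P4 8.388, P2 1.843, P3 3.866, P5 4.114, P1 8.042.
Rounding down: P8 5, P4 8, P2 1, P3 3, P5 4, P1 8 (total 29).

P8=5; P4=8; P2=1; P3=3; P5=4; P1=8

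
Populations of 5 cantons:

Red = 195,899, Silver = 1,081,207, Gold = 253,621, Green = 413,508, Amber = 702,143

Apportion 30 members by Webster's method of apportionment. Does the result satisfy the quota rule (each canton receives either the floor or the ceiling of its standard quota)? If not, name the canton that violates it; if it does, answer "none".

Standard quotas: Red 2.221, Silver 12.257, Gold 2.875, Green 4.688, Amber 7.960.
Webster allocation: Red 2, Silver 12, Gold 3, Green 5, Amber 8.
Every allocation lies between the lower and upper quota.

none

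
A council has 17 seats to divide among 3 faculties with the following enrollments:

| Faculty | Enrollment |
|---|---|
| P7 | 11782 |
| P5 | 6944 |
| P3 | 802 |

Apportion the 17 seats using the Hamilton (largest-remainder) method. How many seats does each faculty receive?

Standard divisor: 19528 ÷ 17 ≈ 1148.706.
Standard quotas: P7 10.2568, P5 6.0451, P3 0.6982.
Lower quotas: P7 10, P5 6, P3 0 (sum 16, leaving 1 seat).
Remainders in descending order: P3 0.6982, P7 0.2568, P5 0.0451.
Largest remainder: P3 receives the extra seat.

P7=10; P5=6; P3=1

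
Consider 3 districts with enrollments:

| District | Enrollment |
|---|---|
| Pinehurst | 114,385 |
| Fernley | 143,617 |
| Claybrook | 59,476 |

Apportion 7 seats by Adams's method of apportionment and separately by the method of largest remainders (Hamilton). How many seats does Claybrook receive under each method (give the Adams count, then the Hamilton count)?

Adams: Pinehurst 2, Fernley 3, Claybrook 2.
Hamilton: Pinehurst 3, Fernley 3, Claybrook 1.
Claybrook gets 2 under Adams and 1 under Hamilton.

2 and 1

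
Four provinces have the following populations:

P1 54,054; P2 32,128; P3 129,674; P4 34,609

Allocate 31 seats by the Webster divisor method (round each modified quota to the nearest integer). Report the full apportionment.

P1: 7, P2: 4, P3: 16, P4: 4

Standard divisor 250465/31 ≈ 8079.516; standard quotas: P1 6.690, P2 3.976, P3 16.050, P4 4.284.
Rounding to the nearest integer gives P1 7, P2 4, P3 16, P4 4 — total 31, matching the house size, so no adjustment is needed.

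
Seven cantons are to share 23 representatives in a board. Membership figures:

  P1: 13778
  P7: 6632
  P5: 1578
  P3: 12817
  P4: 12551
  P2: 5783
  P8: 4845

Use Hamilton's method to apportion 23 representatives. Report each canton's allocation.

P1: 5, P7: 3, P5: 1, P3: 5, P4: 5, P2: 2, P8: 2

Standard divisor: 57984 ÷ 23 ≈ 2521.043.
Standard quotas: P1 5.4652, P7 2.6307, P5 0.6259, P3 5.0840, P4 4.9785, P2 2.2939, P8 1.9218.
Lower quotas: P1 5, P7 2, P5 0, P3 5, P4 4, P2 2, P8 1 (sum 19, leaving 4 seats).
Remainders in descending order: P4 0.9785, P8 0.9218, P7 0.6307, P5 0.6259, P1 0.4652, P2 0.2939, P3 0.0840.
The surplus seats go to P4, P8, P7, P5.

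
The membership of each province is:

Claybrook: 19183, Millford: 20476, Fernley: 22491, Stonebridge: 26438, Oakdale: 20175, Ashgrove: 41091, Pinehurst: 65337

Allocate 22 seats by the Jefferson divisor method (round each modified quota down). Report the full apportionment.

Claybrook 2, Millford 2, Fernley 2, Stonebridge 3, Oakdale 2, Ashgrove 4, Pinehurst 7

Standard divisor 215191/22 ≈ 9781.409; standard quotas: Claybrook 1.961, Millford 2.093, Fernley 2.299, Stonebridge 2.703, Oakdale 2.063, Ashgrove 4.201, Pinehurst 6.680.
Rounding down gives 1, 2, 2, 2, 2, 4, 6 = 19 seats, so the divisor must be adjusted.
With modified divisor 8500: modified quotas Claybrook 2.257, Millford 2.409, Fernley 2.646, Stonebridge 3.110, Oakdale 2.374, Ashgrove 4.834, Pinehurst 7.687.
Rounding down: Claybrook 2, Millford 2, Fernley 2, Stonebridge 3, Oakdale 2, Ashgrove 4, Pinehurst 7 (total 22).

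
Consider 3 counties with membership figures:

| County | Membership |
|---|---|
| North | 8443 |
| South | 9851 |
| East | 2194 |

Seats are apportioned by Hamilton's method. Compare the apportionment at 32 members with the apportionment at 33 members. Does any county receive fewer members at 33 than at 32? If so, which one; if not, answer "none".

East

At 32 seats: North 13, South 15, East 4.
At 33 seats: North 14, South 16, East 3.
East drops from 4 to 3.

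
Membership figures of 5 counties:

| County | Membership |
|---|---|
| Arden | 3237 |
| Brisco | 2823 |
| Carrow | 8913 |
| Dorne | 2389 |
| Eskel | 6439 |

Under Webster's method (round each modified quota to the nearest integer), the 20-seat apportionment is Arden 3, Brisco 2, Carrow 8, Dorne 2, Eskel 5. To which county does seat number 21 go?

Eskel

Priority for the next seat is population ÷ (current seats + 0.5).
Priorities: Arden 924.857, Brisco 1129.200, Carrow 1048.588, Dorne 955.600, Eskel 1170.727.
Highest priority: Eskel.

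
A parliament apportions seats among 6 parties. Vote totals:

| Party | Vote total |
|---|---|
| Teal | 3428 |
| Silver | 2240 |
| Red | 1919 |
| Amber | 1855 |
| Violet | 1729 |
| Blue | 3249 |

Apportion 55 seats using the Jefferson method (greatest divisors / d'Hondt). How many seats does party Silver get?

9

Standard divisor 14420/55 ≈ 262.182; standard quotas: Teal 13.075, Silver 8.544, Red 7.319, Amber 7.075, Violet 6.595, Blue 12.392.
Rounding down gives 13, 8, 7, 7, 6, 12 = 53 seats, so the divisor must be adjusted.
With modified divisor 248: modified quotas Teal 13.823, Silver 9.032, Red 7.738, Amber 7.480, Violet 6.972, Blue 13.101.
Rounding down: Teal 13, Silver 9, Red 7, Amber 7, Violet 6, Blue 13 (total 55).
Silver receives 9.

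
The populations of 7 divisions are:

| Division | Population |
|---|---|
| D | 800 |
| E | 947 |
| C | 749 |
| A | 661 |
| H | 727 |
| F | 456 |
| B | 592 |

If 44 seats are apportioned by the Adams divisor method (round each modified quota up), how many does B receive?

5

Standard divisor 4932/44 ≈ 112.091; standard quotas: D 7.137, E 8.448, C 6.682, A 5.897, H 6.486, F 4.068, B 5.281.
Rounding up gives 8, 9, 7, 6, 7, 5, 6 = 48 seats, so the divisor must be adjusted.
With modified divisor 120: modified quotas D 6.667, E 7.892, C 6.242, A 5.508, H 6.058, F 3.800, B 4.933.
Rounding up: D 7, E 8, C 7, A 6, H 7, F 4, B 5 (total 44).
B receives 5.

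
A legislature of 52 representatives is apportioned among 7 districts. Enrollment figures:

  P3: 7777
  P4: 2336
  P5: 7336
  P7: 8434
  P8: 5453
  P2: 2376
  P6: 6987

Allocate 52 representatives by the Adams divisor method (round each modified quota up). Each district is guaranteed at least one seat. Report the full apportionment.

Standard divisor 40699/52 ≈ 782.673; standard quotas: P3 9.936, P4 2.985, P5 9.373, P7 10.776, P8 6.967, P2 3.036, P6 8.927.
Rounding up gives 10, 3, 10, 11, 7, 4, 9 = 54 seats, so the divisor must be adjusted.
With modified divisor 830: modified quotas P3 9.370, P4 2.814, P5 8.839, P7 10.161, P8 6.570, P2 2.863, P6 8.418.
Rounding up: P3 10, P4 3, P5 9, P7 11, P8 7, P2 3, P6 9 (total 52).

P3: 10, P4: 3, P5: 9, P7: 11, P8: 7, P2: 3, P6: 9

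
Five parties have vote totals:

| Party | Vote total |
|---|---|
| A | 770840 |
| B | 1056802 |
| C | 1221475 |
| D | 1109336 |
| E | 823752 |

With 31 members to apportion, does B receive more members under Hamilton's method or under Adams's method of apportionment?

Adams

Hamilton: A 5, B 6, C 8, D 7, E 5.
Adams: A 5, B 7, C 7, D 7, E 5.
B gets 6 under Hamilton and 7 under Adams.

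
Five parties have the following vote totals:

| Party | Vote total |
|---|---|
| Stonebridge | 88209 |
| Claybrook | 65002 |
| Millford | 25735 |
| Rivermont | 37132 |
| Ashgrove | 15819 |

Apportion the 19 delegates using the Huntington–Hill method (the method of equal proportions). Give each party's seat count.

Stonebridge 7, Claybrook 6, Millford 2, Rivermont 3, Ashgrove 1

With divisor 11828: modified quotas Stonebridge 7.458, Claybrook 5.496, Millford 2.176, Rivermont 3.139, Ashgrove 1.337.
Geometric-mean thresholds: Stonebridge √(7·8)=7.483, Claybrook √(5·6)=5.477, Millford √(2·3)=2.449, Rivermont √(3·4)=3.464, Ashgrove √(1·2)=1.414.
Each quota rounded against its threshold gives Stonebridge 7, Claybrook 6, Millford 2, Rivermont 3, Ashgrove 1 (total 19).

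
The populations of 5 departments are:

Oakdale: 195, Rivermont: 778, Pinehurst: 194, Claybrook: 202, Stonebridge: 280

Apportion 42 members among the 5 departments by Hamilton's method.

Oakdale=5, Rivermont=20, Pinehurst=5, Claybrook=5, Stonebridge=7

Standard divisor: 1649 ÷ 42 ≈ 39.262.
Standard quotas: Oakdale 4.967, Rivermont 19.816, Pinehurst 4.941, Claybrook 5.145, Stonebridge 7.132.
Lower quotas: Oakdale 4, Rivermont 19, Pinehurst 4, Claybrook 5, Stonebridge 7 (sum 39, leaving 3 seats).
Remainders in descending order: Oakdale 0.967, Pinehurst 0.941, Rivermont 0.816, Claybrook 0.145, Stonebridge 0.132.
Largest remainders: Oakdale, Pinehurst, Rivermont receive the extra seats.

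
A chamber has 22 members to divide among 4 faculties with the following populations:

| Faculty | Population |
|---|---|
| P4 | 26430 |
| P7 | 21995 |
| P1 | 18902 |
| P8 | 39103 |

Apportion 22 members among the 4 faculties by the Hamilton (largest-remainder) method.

Standard divisor: 106430 ÷ 22 ≈ 4837.727.
Standard quotas: P4 5.4633, P7 4.5466, P1 3.9072, P8 8.0829.
Lower quotas: P4 5, P7 4, P1 3, P8 8 (sum 20, leaving 2 seats).
Remainders in descending order: P1 0.9072, P7 0.5466, P4 0.4633, P8 0.0829.
Largest remainders: P1, P7 receive the extra seats.

P4: 5; P7: 5; P1: 4; P8: 8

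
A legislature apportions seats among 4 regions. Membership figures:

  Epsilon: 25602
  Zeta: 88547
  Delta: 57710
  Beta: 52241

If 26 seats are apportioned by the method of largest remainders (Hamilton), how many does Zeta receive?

10

Standard divisor: 224100 ÷ 26 ≈ 8619.231.
Standard quotas: Epsilon 2.9703, Zeta 10.2732, Delta 6.6955, Beta 6.0610.
Lower quotas: Epsilon 2, Zeta 10, Delta 6, Beta 6 (sum 24, leaving 2 seats).
Remainders in descending order: Epsilon 0.9703, Delta 0.6955, Zeta 0.2732, Beta 0.0610.
Largest remainders: Epsilon, Delta receive the extra seats.
Zeta receives 10.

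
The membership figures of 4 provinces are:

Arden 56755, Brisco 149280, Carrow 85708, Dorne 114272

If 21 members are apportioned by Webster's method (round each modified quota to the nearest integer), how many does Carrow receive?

4

Standard divisor 406015/21 ≈ 19334.048; standard quotas: Arden 2.935, Brisco 7.721, Carrow 4.433, Dorne 5.910.
Rounding to the nearest integer gives Arden 3, Brisco 8, Carrow 4, Dorne 6 — total 21, matching the house size, so no adjustment is needed.
Carrow receives 4.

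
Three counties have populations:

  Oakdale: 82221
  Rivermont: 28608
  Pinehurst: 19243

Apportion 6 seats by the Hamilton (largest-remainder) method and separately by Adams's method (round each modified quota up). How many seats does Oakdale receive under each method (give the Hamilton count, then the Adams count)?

Hamilton: Oakdale 4, Rivermont 1, Pinehurst 1.
Adams: Oakdale 3, Rivermont 2, Pinehurst 1.
Oakdale gets 4 under Hamilton and 3 under Adams.

4 and 3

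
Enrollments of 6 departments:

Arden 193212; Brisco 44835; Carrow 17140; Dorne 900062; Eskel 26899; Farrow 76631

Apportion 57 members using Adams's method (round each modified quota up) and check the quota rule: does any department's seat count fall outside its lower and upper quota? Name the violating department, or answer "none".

Standard quotas: Arden 8.749, Brisco 2.030, Carrow 0.776, Dorne 40.757, Eskel 1.218, Farrow 3.470.
Adams allocation: Arden 9, Brisco 2, Carrow 1, Dorne 39, Eskel 2, Farrow 4.
Dorne has quota 40.757 (lower 40, upper 41) but receives 39 — outside the quota interval.

Dorne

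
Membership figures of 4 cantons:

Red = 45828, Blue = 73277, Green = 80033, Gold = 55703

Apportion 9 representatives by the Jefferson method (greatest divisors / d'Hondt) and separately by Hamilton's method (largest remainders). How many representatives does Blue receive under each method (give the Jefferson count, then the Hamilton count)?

3 and 2

Jefferson: Red 1, Blue 3, Green 3, Gold 2.
Hamilton: Red 2, Blue 2, Green 3, Gold 2.
Blue gets 3 under Jefferson and 2 under Hamilton.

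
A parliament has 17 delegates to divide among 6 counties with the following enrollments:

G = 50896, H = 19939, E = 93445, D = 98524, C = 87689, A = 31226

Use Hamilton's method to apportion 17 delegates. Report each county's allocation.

The standard divisor is 381719/17 ≈ 22454.059.
Standard quotas: G 2.2667, H 0.8880, E 4.1616, D 4.3878, C 3.9053, A 1.3907.
Lower quotas: G 2, H 0, E 4, D 4, C 3, A 1 (sum 14, leaving 3 seats).
Remainders in descending order: C 0.9053, H 0.8880, A 0.3907, D 0.3878, G 0.2667, E 0.1616.
The surplus seats go to C, H, A.

G=2; H=1; E=4; D=4; C=4; A=2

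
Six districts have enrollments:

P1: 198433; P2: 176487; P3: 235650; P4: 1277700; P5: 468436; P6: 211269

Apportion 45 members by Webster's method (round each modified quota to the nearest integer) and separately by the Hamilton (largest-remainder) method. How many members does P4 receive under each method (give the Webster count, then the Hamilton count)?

Webster: P1 3, P2 3, P3 4, P4 23, P5 8, P6 4.
Hamilton: P1 4, P2 3, P3 4, P4 22, P5 8, P6 4.
P4 gets 23 under Webster and 22 under Hamilton.

23 and 22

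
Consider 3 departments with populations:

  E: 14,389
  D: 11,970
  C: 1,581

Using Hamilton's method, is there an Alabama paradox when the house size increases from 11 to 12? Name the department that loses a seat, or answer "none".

At 11 seats: E 6, D 5, C 0.
At 12 seats: E 6, D 5, C 1.
No department's allocation decreased.

none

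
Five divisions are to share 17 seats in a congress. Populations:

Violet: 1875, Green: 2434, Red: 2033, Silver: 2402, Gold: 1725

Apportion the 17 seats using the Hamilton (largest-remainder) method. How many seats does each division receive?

The standard divisor is 10469/17 ≈ 615.824.
Standard quotas: Violet 3.045, Green 3.952, Red 3.301, Silver 3.900, Gold 2.801.
Lower quotas: Violet 3, Green 3, Red 3, Silver 3, Gold 2 (sum 14, leaving 3 seats).
Remainders in descending order: Green 0.952, Silver 0.900, Gold 0.801, Red 0.301, Violet 0.045.
The surplus seats go to Green, Silver, Gold.

Violet 3, Green 4, Red 3, Silver 4, Gold 3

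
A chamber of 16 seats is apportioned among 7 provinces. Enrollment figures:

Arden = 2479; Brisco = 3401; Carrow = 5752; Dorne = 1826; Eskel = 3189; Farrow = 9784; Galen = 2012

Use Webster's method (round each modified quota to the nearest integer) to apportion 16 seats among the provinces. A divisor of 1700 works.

With modified divisor 1700: modified quotas Arden 1.458, Brisco 2.001, Carrow 3.384, Dorne 1.074, Eskel 1.876, Farrow 5.755, Galen 1.184.
Rounding to the nearest integer: Arden 1, Brisco 2, Carrow 3, Dorne 1, Eskel 2, Farrow 6, Galen 1 (total 16).

Arden: 1; Brisco: 2; Carrow: 3; Dorne: 1; Eskel: 2; Farrow: 6; Galen: 1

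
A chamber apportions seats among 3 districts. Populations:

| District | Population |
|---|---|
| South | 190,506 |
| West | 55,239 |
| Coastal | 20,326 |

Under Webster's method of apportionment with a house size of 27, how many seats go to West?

6

Standard divisor 266071/27 ≈ 9854.481; standard quotas: South 19.332, West 5.605, Coastal 2.063.
Rounding to the nearest integer gives South 19, West 6, Coastal 2 — total 27, matching the house size, so no adjustment is needed.
West receives 6.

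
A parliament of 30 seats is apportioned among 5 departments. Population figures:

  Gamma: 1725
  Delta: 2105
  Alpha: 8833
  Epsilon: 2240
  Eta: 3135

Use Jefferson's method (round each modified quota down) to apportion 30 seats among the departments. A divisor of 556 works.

Gamma: 3; Delta: 3; Alpha: 15; Epsilon: 4; Eta: 5

With modified divisor 556: modified quotas Gamma 3.103, Delta 3.786, Alpha 15.887, Epsilon 4.029, Eta 5.638.
Rounding down: Gamma 3, Delta 3, Alpha 15, Epsilon 4, Eta 5 (total 30).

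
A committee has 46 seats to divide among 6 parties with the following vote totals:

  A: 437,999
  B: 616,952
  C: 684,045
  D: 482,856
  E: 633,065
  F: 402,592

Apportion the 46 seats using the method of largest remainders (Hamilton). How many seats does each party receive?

A 6, B 9, C 9, D 7, E 9, F 6

Total 3257509; standard divisor 3257509/46 ≈ 70815.413.
Standard quotas: A 6.1851, B 8.7121, C 9.6595, D 6.8185, E 8.9396, F 5.6851.
Lower quotas: A 6, B 8, C 9, D 6, E 8, F 5 (sum 42, leaving 4 seats).
Remainders in descending order: E 0.9396, D 0.8185, B 0.7121, F 0.6851, C 0.6595, A 0.1851.
Largest remainders: E, D, B, F receive the extra seats.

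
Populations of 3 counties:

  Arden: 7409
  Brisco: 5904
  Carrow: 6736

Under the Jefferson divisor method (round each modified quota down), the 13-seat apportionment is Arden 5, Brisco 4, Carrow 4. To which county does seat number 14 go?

Priority for the next seat is population ÷ (current seats + 1).
Priorities: Arden 1234.833, Brisco 1180.800, Carrow 1347.200.
Highest priority: Carrow.

Carrow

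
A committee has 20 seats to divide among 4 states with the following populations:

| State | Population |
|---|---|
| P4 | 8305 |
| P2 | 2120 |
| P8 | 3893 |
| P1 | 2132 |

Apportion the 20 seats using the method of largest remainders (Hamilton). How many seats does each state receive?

P4: 10, P2: 2, P8: 5, P1: 3

Standard divisor: 16450 ÷ 20 ≈ 822.5.
Standard quotas: P4 10.0973, P2 2.5775, P8 4.7331, P1 2.5921.
Lower quotas: P4 10, P2 2, P8 4, P1 2 (sum 18, leaving 2 seats).
Remainders in descending order: P8 0.7331, P1 0.5921, P2 0.5775, P4 0.0973.
Largest remainders: P8, P1 receive the extra seats.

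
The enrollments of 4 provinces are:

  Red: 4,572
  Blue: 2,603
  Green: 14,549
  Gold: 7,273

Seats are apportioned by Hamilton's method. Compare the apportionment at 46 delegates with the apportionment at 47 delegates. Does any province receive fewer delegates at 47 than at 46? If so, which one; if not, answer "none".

At 46 seats: Red 7, Blue 4, Green 23, Gold 12.
At 47 seats: Red 7, Blue 4, Green 24, Gold 12.
No province's allocation decreased.

none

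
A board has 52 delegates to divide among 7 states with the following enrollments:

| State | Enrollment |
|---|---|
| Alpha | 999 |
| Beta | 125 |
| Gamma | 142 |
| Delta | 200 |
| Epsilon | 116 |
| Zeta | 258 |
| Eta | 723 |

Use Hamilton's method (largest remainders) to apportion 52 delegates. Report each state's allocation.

Alpha 20, Beta 3, Gamma 3, Delta 4, Epsilon 2, Zeta 5, Eta 15

The standard divisor is 2563/52 ≈ 49.288.
Standard quotas: Alpha 20.268, Beta 2.536, Gamma 2.881, Delta 4.058, Epsilon 2.353, Zeta 5.234, Eta 14.669.
Lower quotas: Alpha 20, Beta 2, Gamma 2, Delta 4, Epsilon 2, Zeta 5, Eta 14 (sum 49, leaving 3 seats).
Remainders in descending order: Gamma 0.881, Eta 0.669, Beta 0.536, Epsilon 0.353, Alpha 0.268, Zeta 0.234, Delta 0.058.
Largest remainders: Gamma, Eta, Beta receive the extra seats.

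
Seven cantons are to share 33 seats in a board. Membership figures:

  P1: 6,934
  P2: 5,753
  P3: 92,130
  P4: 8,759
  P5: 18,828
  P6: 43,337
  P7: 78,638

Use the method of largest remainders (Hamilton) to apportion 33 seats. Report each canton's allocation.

P1: 1, P2: 1, P3: 12, P4: 1, P5: 2, P6: 6, P7: 10

The standard divisor is 254379/33 ≈ 7708.455.
Standard quotas: P1 0.8995, P2 0.7463, P3 11.9518, P4 1.1363, P5 2.4425, P6 5.6220, P7 10.2015.
Lower quotas: P1 0, P2 0, P3 11, P4 1, P5 2, P6 5, P7 10 (sum 29, leaving 4 seats).
Remainders in descending order: P3 0.9518, P1 0.8995, P2 0.7463, P6 0.6220, P5 0.4425, P7 0.2015, P4 0.1363.
The surplus seats go to P3, P1, P2, P6.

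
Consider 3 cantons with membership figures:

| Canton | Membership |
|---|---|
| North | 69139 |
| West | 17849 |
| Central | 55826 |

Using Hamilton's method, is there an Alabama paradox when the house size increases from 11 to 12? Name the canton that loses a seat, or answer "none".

At 11 seats: North 5, West 2, Central 4.
At 12 seats: North 6, West 1, Central 5.
West drops from 2 to 1.

West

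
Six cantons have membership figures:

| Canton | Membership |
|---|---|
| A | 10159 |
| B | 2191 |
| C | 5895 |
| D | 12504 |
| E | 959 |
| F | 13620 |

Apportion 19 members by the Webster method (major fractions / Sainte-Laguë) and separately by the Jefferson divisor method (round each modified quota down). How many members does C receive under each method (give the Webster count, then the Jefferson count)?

3 and 2

Webster: A 4, B 1, C 3, D 5, E 0, F 6.
Jefferson: A 4, B 1, C 2, D 6, E 0, F 6.
C gets 3 under Webster and 2 under Jefferson.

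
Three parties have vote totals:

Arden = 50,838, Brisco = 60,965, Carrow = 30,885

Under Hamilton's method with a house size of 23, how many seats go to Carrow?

The standard divisor is 142688/23 ≈ 6203.826.
Standard quotas: Arden 8.1946, Brisco 9.8270, Carrow 4.9784.
Lower quotas: Arden 8, Brisco 9, Carrow 4 (sum 21, leaving 2 seats).
Remainders in descending order: Carrow 0.9784, Brisco 0.8270, Arden 0.1946.
Largest remainders: Carrow, Brisco receive the extra seats.
Carrow receives 5.

5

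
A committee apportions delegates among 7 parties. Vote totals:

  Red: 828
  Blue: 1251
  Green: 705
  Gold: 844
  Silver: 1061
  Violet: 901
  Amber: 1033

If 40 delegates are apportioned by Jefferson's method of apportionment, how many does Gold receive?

5

Standard divisor 6623/40 ≈ 165.575; standard quotas: Red 5.001, Blue 7.555, Green 4.258, Gold 5.097, Silver 6.408, Violet 5.442, Amber 6.239.
Rounding down gives 5, 7, 4, 5, 6, 5, 6 = 38 seats, so the divisor must be adjusted.
With modified divisor 151: modified quotas Red 5.483, Blue 8.285, Green 4.669, Gold 5.589, Silver 7.026, Violet 5.967, Amber 6.841.
Rounding down: Red 5, Blue 8, Green 4, Gold 5, Silver 7, Violet 5, Amber 6 (total 40).
Gold receives 5.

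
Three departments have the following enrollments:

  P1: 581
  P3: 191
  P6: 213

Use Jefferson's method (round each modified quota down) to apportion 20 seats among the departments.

P1 12, P3 4, P6 4

Standard divisor 985/20 ≈ 49.25; standard quotas: P1 11.797, P3 3.878, P6 4.325.
Rounding down gives 11, 3, 4 = 18 seats, so the divisor must be adjusted.
With modified divisor 46: modified quotas P1 12.630, P3 4.152, P6 4.630.
Rounding down: P1 12, P3 4, P6 4 (total 20).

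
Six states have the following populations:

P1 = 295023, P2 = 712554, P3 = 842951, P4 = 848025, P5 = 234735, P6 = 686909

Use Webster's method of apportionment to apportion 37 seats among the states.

P1 3, P2 7, P3 9, P4 9, P5 2, P6 7

Standard divisor 3620197/37 ≈ 97843.162; standard quotas: P1 3.015, P2 7.283, P3 8.615, P4 8.667, P5 2.399, P6 7.021.
Rounding to the nearest integer gives P1 3, P2 7, P3 9, P4 9, P5 2, P6 7 — total 37, matching the house size, so no adjustment is needed.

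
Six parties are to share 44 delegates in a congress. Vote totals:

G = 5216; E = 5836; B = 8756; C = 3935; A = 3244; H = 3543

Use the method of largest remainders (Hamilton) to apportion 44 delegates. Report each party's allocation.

G 7; E 8; B 13; C 6; A 5; H 5

Standard divisor: 30530 ÷ 44 ≈ 693.864.
Standard quotas: G 7.5173, E 8.4109, B 12.6192, C 5.6711, A 4.6753, H 5.1062.
Lower quotas: G 7, E 8, B 12, C 5, A 4, H 5 (sum 41, leaving 3 seats).
Remainders in descending order: A 0.6753, C 0.6711, B 0.6192, G 0.5173, E 0.4109, H 0.1062.
The surplus seats go to A, C, B.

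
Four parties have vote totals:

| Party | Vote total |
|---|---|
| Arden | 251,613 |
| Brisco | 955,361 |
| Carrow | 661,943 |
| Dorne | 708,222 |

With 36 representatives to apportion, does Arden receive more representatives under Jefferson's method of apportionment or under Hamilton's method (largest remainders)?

Hamilton

Jefferson: Arden 3, Brisco 14, Carrow 9, Dorne 10.
Hamilton: Arden 4, Brisco 13, Carrow 9, Dorne 10.
Arden gets 3 under Jefferson and 4 under Hamilton.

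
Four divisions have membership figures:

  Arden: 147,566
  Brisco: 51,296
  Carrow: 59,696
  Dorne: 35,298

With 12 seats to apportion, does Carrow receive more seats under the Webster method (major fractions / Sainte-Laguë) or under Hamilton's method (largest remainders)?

Webster: Arden 6, Brisco 2, Carrow 3, Dorne 1.
Hamilton: Arden 6, Brisco 2, Carrow 2, Dorne 2.
Carrow gets 3 under Webster and 2 under Hamilton.

Webster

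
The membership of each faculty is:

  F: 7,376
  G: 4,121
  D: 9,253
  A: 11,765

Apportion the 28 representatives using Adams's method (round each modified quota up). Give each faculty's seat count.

F 6; G 4; D 8; A 10

Standard divisor 32515/28 ≈ 1161.25; standard quotas: F 6.352, G 3.549, D 7.968, A 10.131.
Rounding up gives 7, 4, 8, 11 = 30 seats, so the divisor must be adjusted.
With modified divisor 1300: modified quotas F 5.674, G 3.170, D 7.118, A 9.050.
Rounding up: F 6, G 4, D 8, A 10 (total 28).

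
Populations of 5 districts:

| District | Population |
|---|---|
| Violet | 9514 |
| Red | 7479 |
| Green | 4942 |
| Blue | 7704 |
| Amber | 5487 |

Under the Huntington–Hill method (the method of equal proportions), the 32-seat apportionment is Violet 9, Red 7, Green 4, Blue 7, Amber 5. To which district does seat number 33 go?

Priority for the next seat is population ÷ (√(s·(s+1))).
Priorities: Violet 1002.864, Red 999.423, Green 1105.065, Blue 1029.490, Amber 1001.785.
Highest priority: Green.

Green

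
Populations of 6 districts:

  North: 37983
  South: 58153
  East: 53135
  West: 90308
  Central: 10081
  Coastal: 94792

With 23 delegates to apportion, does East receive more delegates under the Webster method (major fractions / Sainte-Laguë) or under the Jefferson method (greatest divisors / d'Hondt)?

Webster: North 3, South 4, East 3, West 6, Central 1, Coastal 6.
Jefferson: North 2, South 4, East 4, West 6, Central 0, Coastal 7.
East gets 3 under Webster and 4 under Jefferson.

Jefferson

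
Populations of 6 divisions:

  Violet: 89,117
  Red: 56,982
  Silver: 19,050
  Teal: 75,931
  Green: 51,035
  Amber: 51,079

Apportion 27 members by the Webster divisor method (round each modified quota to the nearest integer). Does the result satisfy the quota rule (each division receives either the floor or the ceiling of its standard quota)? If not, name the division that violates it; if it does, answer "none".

Standard quotas: Violet 7.011, Red 4.483, Silver 1.499, Teal 5.974, Green 4.015, Amber 4.019.
Webster allocation: Violet 7, Red 4, Silver 2, Teal 6, Green 4, Amber 4.
Every allocation lies between the lower and upper quota.

none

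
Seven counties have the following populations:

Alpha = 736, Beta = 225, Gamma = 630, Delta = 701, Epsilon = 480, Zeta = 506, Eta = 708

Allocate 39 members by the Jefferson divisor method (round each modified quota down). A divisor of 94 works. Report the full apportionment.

With modified divisor 94: modified quotas Alpha 7.830, Beta 2.394, Gamma 6.702, Delta 7.457, Epsilon 5.106, Zeta 5.383, Eta 7.532.
Rounding down: Alpha 7, Beta 2, Gamma 6, Delta 7, Epsilon 5, Zeta 5, Eta 7 (total 39).

Alpha=7, Beta=2, Gamma=6, Delta=7, Epsilon=5, Zeta=5, Eta=7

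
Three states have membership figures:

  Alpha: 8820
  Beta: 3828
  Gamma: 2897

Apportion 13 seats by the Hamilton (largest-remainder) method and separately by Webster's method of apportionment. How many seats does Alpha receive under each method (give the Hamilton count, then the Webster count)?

7 and 8

Hamilton: Alpha 7, Beta 3, Gamma 3.
Webster: Alpha 8, Beta 3, Gamma 2.
Alpha gets 7 under Hamilton and 8 under Webster.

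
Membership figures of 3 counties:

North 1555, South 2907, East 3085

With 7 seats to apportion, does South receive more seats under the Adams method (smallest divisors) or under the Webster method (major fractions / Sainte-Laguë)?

Adams: North 2, South 2, East 3.
Webster: North 1, South 3, East 3.
South gets 2 under Adams and 3 under Webster.

Webster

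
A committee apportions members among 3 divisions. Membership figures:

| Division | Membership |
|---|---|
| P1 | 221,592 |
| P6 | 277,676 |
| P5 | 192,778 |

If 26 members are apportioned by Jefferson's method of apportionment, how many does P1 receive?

Standard divisor 692046/26 ≈ 26617.154; standard quotas: P1 8.325, P6 10.432, P5 7.243.
Rounding down gives 8, 10, 7 = 25 seats, so the divisor must be adjusted.
With modified divisor 24900: modified quotas P1 8.899, P6 11.152, P5 7.742.
Rounding down: P1 8, P6 11, P5 7 (total 26).
P1 receives 8.

8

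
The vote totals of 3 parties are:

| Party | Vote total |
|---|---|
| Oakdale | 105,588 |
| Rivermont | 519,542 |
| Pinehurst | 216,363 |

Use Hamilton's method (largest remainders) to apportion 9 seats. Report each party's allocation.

Oakdale=1, Rivermont=6, Pinehurst=2

The standard divisor is 841493/9 ≈ 93499.222.
Standard quotas: Oakdale 1.1293, Rivermont 5.5566, Pinehurst 2.3141.
Lower quotas: Oakdale 1, Rivermont 5, Pinehurst 2 (sum 8, leaving 1 seat).
Remainders in descending order: Rivermont 0.5566, Pinehurst 0.3141, Oakdale 0.1293.
Largest remainder: Rivermont receives the extra seat.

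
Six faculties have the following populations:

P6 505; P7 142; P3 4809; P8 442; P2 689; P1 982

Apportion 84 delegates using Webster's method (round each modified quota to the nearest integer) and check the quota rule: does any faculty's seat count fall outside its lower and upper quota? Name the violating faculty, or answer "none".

P3

Standard quotas: P6 5.604, P7 1.576, P3 53.370, P8 4.905, P2 7.646, P1 10.898.
Webster allocation: P6 6, P7 2, P3 52, P8 5, P2 8, P1 11.
P3 has quota 53.370 (lower 53, upper 54) but receives 52 — outside the quota interval.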